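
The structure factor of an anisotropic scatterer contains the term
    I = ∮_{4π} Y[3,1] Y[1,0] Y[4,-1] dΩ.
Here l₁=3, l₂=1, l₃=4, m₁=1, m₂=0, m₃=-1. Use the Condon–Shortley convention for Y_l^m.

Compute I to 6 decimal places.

-0.238414

m-sum 0 ✓  L=8 even ✓  2≤4≤4 ✓
Π(2lᵢ+1) = 7×3×9 = 189
triangle coeff Δ(3,1,4) = 1/252
Σ_t [0,0]: t=0:+1/36 = 1/36
(3j)²=4/63 [(3 1 4; 0 0 0)], sign=+1
Σ_t [0,0]: t=0:+1/48 = 1/48
(3j)²=5/84 [(3 1 4; 1 0 -1)], sign=-1
⇒ 4πI² = 5/7
I = (-1)√(5/7/(4π)) = -0.23841361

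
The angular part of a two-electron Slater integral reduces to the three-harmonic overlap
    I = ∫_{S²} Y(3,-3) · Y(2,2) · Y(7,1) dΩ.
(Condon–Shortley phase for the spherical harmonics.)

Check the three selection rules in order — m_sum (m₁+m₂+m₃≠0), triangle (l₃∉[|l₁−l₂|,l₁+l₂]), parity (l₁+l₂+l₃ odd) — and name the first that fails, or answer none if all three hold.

azimuthal sum: -3 + 2 + 1 = 0  ✓
1 ≤ 7 ≤ 5 (triangle on l)  ✗
L = 3 + 2 + 7 = 12 (even)

triangle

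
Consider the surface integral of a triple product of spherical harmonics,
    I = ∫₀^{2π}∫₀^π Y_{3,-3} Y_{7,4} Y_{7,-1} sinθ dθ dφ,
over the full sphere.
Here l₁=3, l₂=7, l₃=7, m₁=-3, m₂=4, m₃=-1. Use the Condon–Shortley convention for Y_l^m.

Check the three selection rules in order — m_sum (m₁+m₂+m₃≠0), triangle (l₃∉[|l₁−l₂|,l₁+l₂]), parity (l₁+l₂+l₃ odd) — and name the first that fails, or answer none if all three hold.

m₁+m₂+m₃ = -3 + 4 − 1 = 0  ✓
triangle: |3−7|=4 ≤ l₃=7 ≤ 3+7=10  ✓
parity: l₁+l₂+l₃ = 17 is odd  ✗

parity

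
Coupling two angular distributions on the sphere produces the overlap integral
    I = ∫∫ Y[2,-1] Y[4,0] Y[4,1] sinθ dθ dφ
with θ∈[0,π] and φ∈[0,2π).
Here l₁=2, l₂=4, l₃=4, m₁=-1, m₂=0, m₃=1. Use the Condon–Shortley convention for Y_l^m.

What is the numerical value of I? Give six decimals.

m-sum 0 ✓  L=10 even ✓  2≤4≤6 ✓
Π(2lᵢ+1) = 5×9×9 = 405
triangle coeff Δ(2,4,4) = 1/13860
Σ_t [0,2]: t=0:+1/192 t=1:−1/36 t=2:+1/192 = -5/288
(3j)²=20/693 [(2 4 4; 0 0 0)], sign=-1
Σ_t [1,2]: t=1:−1/72 t=2:+1/96 = -1/288
(3j)²=1/462 [(2 4 4; -1 0 1)], sign=+1
⇒ 4πI² = 150/5929
I = (-1)√(150/5929/(4π)) = -0.04486937

-0.044869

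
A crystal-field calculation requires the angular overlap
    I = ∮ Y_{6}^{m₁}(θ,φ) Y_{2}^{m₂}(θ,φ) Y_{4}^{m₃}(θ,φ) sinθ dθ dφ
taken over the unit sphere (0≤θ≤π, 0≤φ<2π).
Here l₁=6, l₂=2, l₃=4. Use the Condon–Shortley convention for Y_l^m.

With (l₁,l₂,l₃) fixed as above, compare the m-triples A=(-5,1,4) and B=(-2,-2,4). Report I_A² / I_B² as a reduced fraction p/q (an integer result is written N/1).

165/1

Shared (l₁,l₂,l₃)=(6,2,4): N and (l;000)² cancel in I_A²/I_B².
A: Δ = 4!·8!·0!/13! = 1/6435; Racah Σ t=3..3: t=3:−1/241920 = -1/241920; ⇒ 3j(6 2 4; -5 1 4)² = 1/39, sgn -1
B: Δ = 4!·8!·0!/13! = 1/6435; Racah Σ t=0..0: t=0:+1/967680 = 1/967680; ⇒ 3j(6 2 4; -2 -2 4)² = 1/6435, sgn +1
I_A²/I_B² = (1/39)/(1/6435) = 165/1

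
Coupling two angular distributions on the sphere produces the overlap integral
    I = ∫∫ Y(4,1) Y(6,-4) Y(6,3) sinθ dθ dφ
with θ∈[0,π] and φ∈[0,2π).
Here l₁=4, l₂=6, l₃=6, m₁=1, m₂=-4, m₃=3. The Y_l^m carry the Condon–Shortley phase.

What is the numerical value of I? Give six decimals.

Rules hold: Σm=0, L=16 even, 2≤6≤10.
N = 9·13·13 = 1521
Δ = 4!·4!·8!/17! = 1/15315300
Racah Σ t=0..4: t=0:+1/829440 t=1:−1/25920 t=2:+1/9216 t=3:−1/25920 t=4:+1/829440 = 7/207360
⇒ 3j(4 6 6; 0 0 0)² = 28/2431, sgn +1
Racah Σ t=0..2: t=0:+1/207360 t=1:−1/120960 t=2:+1/967680 = -1/414720
⇒ 3j(4 6 6; 1 -4 3)² = 21/4862, sgn +1
4πI² = N·(3j₀)²·(3jₘ)² = 2646/34969
I = +1·√(0.075667/4π) = 0.07759762

0.077598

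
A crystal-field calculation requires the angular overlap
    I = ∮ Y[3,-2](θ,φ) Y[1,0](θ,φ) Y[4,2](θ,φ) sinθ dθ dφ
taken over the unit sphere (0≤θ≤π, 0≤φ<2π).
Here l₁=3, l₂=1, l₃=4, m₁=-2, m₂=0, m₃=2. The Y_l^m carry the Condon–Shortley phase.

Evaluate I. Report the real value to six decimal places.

0.213244

m-sum 0 ✓  L=8 even ✓  2≤4≤4 ✓
Π(2lᵢ+1) = 7×3×9 = 189
triangle coeff Δ(3,1,4) = 1/252
Σ_t [0,0]: t=0:+1/36 = 1/36
(3j)²=4/63 [(3 1 4; 0 0 0)], sign=+1
Σ_t [0,0]: t=0:+1/120 = 1/120
(3j)²=1/21 [(3 1 4; -2 0 2)], sign=+1
⇒ 4πI² = 4/7
I = (+1)√(4/7/(4π)) = 0.21324362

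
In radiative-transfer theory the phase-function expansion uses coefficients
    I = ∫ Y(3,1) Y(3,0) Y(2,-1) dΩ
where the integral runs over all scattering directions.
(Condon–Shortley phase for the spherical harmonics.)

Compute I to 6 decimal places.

-0.059471

Rules hold: Σm=0, L=8 even, 0≤2≤6.
N = 7·7·5 = 245
Δ = 4!·2!·2!/9! = 1/3780
Racah Σ t=1..3: t=1:−1/24 t=2:+1/4 t=3:−1/24 = 1/6
⇒ 3j(3 3 2; 0 0 0)² = 4/105, sgn +1
Racah Σ t=1..2: t=1:−1/12 t=2:+1/8 = 1/24
⇒ 3j(3 3 2; 1 0 -1)² = 1/210, sgn -1
4πI² = N·(3j₀)²·(3jₘ)² = 2/45
I = -1·√(0.0444444/4π) = -0.05947080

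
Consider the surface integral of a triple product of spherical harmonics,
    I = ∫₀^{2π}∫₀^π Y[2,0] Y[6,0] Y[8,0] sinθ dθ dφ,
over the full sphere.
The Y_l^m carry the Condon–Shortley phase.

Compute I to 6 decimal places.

Rules hold: Σm=0, L=16 even, 4≤8≤8.
N = 5·13·17 = 1105
Δ = 0!·4!·12!/17! = 1/30940
Racah Σ t=0..0: t=0:+1/2073600 = 1/2073600
⇒ 3j(2 6 8; 0 0 0)² = 28/1105, sgn +1
(m-triple is (0,0,0) — same symbol as above.)
4πI² = N·(3j₀)²·(3jₘ)² = 784/1105
I = +1·√(0.709502/4π) = 0.23761396

0.237614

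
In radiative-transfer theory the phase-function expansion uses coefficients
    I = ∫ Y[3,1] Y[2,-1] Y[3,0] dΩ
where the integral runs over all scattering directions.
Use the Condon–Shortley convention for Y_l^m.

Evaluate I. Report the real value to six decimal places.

-0.059471

Checks pass: Σm=0; 8 even; l₃=3∈[1,5].
(2·3+1)(2·2+1)(2·3+1) = 245
Δ: 2! 4! 2! / 9! → 1/3780
sum: t=0:+1/24 t=1:−1/4 t=2:+1/24 = -1/6
3j²(3 2 3; 0 0 0) = Δ·Π!·Σ² = 4/105  (sign +1)
sum: t=0:+1/8 t=1:−1/12 = 1/24
3j²(3 2 3; 1 -1 0) = Δ·Π!·Σ² = 1/210  (sign -1)
combine: 4πI² = 245·4/105·1/210 = 2/45
take √, sign -1: I = -0.05947080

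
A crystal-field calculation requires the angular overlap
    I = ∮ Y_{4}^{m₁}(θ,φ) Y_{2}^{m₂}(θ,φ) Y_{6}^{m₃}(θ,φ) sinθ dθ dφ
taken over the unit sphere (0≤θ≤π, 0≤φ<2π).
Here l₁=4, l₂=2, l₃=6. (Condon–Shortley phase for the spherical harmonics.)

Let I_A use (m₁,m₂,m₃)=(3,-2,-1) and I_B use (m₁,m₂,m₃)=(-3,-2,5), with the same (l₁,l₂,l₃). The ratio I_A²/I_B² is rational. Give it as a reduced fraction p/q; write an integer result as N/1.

l's match ⇒ only the (l;m) 3-j factors differ between A and B.
A: triangle coeff Δ(4,2,6) = 1/6435; Σ_t [0,0]: t=0:+1/120960 = 1/120960; (3j)²=1/1287 [(4 2 6; 3 -2 -1)], sign=-1
B: triangle coeff Δ(4,2,6) = 1/6435; Σ_t [0,0]: t=0:+1/120960 = 1/120960; (3j)²=2/39 [(4 2 6; -3 -2 5)], sign=-1
I_A²/I_B² = (1/1287)/(2/39) = 1/66

1/66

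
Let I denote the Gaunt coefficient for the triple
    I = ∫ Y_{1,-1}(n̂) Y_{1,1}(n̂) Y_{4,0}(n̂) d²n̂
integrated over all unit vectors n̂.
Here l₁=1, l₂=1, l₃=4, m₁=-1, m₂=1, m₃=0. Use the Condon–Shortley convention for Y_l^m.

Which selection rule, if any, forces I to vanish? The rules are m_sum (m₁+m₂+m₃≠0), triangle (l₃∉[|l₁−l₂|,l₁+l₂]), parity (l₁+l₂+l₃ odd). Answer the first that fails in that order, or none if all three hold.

triangle

m₁+m₂+m₃ = -1 + 1 + 0 = 0  ✓
triangle: |1−1|=0 ≤ l₃=4 ≤ 1+1=2  ✗
parity: l₁+l₂+l₃ = 6 is even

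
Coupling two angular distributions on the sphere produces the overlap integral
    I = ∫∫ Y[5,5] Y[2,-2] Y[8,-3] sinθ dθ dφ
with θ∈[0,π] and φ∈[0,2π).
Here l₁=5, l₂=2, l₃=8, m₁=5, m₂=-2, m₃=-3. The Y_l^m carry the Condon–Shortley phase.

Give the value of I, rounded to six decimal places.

triangle: need 3≤l₃≤7, have 8; I=0

0.000000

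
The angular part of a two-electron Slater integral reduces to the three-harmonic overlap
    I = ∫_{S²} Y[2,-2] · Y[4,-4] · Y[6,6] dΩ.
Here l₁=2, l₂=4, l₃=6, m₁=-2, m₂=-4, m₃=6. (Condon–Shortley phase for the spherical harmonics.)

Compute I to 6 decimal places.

0.353849

Rules hold: Σm=0, L=12 even, 2≤6≤6.
N = 5·9·13 = 585
Δ = 0!·4!·8!/13! = 1/6435
Racah Σ t=0..0: t=0:+1/2304 = 1/2304
⇒ 3j(2 4 6; 0 0 0)² = 5/143, sgn +1
Racah Σ t=0..0: t=0:+1/967680 = 1/967680
⇒ 3j(2 4 6; -2 -4 6)² = 1/13, sgn +1
4πI² = N·(3j₀)²·(3jₘ)² = 225/143
I = +1·√(1.57343/4π) = 0.35384927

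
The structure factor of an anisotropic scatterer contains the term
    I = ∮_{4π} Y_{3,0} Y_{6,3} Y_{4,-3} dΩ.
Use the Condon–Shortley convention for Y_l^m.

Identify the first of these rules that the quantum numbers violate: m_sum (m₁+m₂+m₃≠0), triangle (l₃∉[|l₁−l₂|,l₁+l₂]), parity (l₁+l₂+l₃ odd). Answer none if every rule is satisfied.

parity

Σmᵢ = 0  ✓
l₃∈[|l₁−l₂|,l₁+l₂]=[3,9], have l₃=4  ✓
Σlᵢ = 13 ⇒ odd  ✗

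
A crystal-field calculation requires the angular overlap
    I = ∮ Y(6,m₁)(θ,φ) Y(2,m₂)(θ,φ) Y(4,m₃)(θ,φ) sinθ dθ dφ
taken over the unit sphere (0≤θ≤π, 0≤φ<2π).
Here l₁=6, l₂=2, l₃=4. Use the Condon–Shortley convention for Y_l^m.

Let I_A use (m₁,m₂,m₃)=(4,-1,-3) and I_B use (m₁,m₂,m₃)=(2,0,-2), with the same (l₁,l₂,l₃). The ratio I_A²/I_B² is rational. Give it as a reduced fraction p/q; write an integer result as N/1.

10/7

Same 6,2,4: normalisation and zero-m 3j drop out of the ratio.
A: Δ: 4! 8! 0! / 13! → 1/6435; sum: t=1:−1/30240 = -1/30240; 3j²(6 2 4; 4 -1 -3) = Δ·Π!·Σ² = 16/429  (sign +1)
B: Δ: 4! 8! 0! / 13! → 1/6435; sum: t=2:+1/5760 = 1/5760; 3j²(6 2 4; 2 0 -2) = Δ·Π!·Σ² = 56/2145  (sign +1)
I_A²/I_B² = (16/429)/(56/2145) = 10/7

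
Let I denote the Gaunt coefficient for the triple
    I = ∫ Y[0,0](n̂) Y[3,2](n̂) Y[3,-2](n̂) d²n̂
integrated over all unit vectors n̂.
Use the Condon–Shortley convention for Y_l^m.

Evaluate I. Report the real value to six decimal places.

Checks pass: Σm=0; 6 even; l₃=3∈[3,3].
(2·0+1)(2·3+1)(2·3+1) = 49
Δ: 0! 0! 6! / 7! → 1/7
sum: t=0:+1/36 = 1/36
3j²(0 3 3; 0 0 0) = Δ·Π!·Σ² = 1/7  (sign -1)
sum: t=0:+1/120 = 1/120
3j²(0 3 3; 0 2 -2) = Δ·Π!·Σ² = 1/7  (sign -1)
combine: 4πI² = 49·1/7·1/7 = 1/1
take √, sign +1: I = 0.28209479

0.282095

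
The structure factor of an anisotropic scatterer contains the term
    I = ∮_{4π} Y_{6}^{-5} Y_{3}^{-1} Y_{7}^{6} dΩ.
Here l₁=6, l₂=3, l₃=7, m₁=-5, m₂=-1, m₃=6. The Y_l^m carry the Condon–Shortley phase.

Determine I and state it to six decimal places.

-0.034007

Rules hold: Σm=0, L=16 even, 3≤7≤9.
N = 13·7·15 = 1365
Δ = 2!·10!·4!/17! = 1/2042040
Racah Σ t=0..2: t=0:+1/207360 t=1:−1/57600 t=2:+1/207360 = -1/129600
⇒ 3j(6 3 7; 0 0 0)² = 168/12155, sgn +1
Racah Σ t=1..2: t=1:−1/21772800 t=2:+1/17418240 = 1/87091200
⇒ 3j(6 3 7; -5 -1 6)² = 11/14280, sgn -1
4πI² = N·(3j₀)²·(3jₘ)² = 21/1445
I = -1·√(0.0145329/4π) = -0.03400719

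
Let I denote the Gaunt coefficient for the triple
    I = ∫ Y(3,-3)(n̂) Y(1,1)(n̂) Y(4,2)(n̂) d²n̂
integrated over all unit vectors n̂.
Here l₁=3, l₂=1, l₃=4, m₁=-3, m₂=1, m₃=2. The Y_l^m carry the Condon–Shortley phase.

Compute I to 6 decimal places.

0.061558

m-sum 0 ✓  L=8 even ✓  2≤4≤4 ✓
Π(2lᵢ+1) = 7×3×9 = 189
triangle coeff Δ(3,1,4) = 1/252
Σ_t [0,0]: t=0:+1/36 = 1/36
(3j)²=4/63 [(3 1 4; 0 0 0)], sign=+1
Σ_t [0,0]: t=0:+1/1440 = 1/1440
(3j)²=1/252 [(3 1 4; -3 1 2)], sign=+1
⇒ 4πI² = 1/21
I = (+1)√(1/21/(4π)) = 0.06155813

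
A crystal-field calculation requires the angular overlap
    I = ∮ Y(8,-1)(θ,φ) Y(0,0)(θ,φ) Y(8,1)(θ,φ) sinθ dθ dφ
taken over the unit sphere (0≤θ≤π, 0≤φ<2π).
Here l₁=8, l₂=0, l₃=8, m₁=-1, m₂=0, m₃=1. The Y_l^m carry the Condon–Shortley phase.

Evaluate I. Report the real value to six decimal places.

Checks pass: Σm=0; 16 even; l₃=8∈[8,8].
(2·8+1)(2·0+1)(2·8+1) = 289
Δ: 0! 16! 0! / 17! → 1/17
sum: t=0:+1/1625702400 = 1/1625702400
3j²(8 0 8; 0 0 0) = Δ·Π!·Σ² = 1/17  (sign +1)
sum: t=0:+1/1828915200 = 1/1828915200
3j²(8 0 8; -1 0 1) = Δ·Π!·Σ² = 1/17  (sign -1)
combine: 4πI² = 289·1/17·1/17 = 1/1
take √, sign -1: I = -0.28209479

-0.282095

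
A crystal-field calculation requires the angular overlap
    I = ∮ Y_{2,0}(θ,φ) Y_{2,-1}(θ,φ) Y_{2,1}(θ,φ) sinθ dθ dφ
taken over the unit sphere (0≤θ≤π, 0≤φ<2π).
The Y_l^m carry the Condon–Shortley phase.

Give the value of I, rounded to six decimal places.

-0.090112

Checks pass: Σm=0; 6 even; l₃=2∈[0,4].
(2·2+1)(2·2+1)(2·2+1) = 125
Δ: 2! 2! 2! / 7! → 1/630
sum: t=0:+1/8 t=1:−1/1 t=2:+1/8 = -3/4
3j²(2 2 2; 0 0 0) = Δ·Π!·Σ² = 2/35  (sign -1)
sum: t=0:+1/4 t=1:−1/2 = -1/4
3j²(2 2 2; 0 -1 1) = Δ·Π!·Σ² = 1/70  (sign +1)
combine: 4πI² = 125·2/35·1/70 = 5/49
take √, sign -1: I = -0.09011188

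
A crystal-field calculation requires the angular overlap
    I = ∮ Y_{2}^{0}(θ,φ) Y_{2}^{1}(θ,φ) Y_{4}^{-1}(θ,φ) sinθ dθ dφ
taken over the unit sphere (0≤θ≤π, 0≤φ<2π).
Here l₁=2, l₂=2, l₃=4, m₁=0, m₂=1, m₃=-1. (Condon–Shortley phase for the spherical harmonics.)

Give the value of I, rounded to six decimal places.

-0.220728

Rules hold: Σm=0, L=8 even, 0≤4≤4.
N = 5·5·9 = 225
Δ = 0!·4!·4!/9! = 1/630
Racah Σ t=0..0: t=0:+1/16 = 1/16
⇒ 3j(2 2 4; 0 0 0)² = 2/35, sgn +1
Racah Σ t=0..0: t=0:+1/24 = 1/24
⇒ 3j(2 2 4; 0 1 -1)² = 1/21, sgn -1
4πI² = N·(3j₀)²·(3jₘ)² = 30/49
I = -1·√(0.612245/4π) = -0.22072812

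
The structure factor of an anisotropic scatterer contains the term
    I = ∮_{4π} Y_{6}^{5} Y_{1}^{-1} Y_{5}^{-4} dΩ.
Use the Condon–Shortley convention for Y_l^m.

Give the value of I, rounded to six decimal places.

-0.303018

Checks pass: Σm=0; 12 even; l₃=5∈[5,7].
(2·6+1)(2·1+1)(2·5+1) = 429
Δ: 2! 10! 0! / 13! → 1/858
sum: t=1:−1/14400 = -1/14400
3j²(6 1 5; 0 0 0) = Δ·Π!·Σ² = 6/143  (sign +1)
sum: t=0:+1/725760 = 1/725760
3j²(6 1 5; 5 -1 -4) = Δ·Π!·Σ² = 5/78  (sign -1)
combine: 4πI² = 429·6/143·5/78 = 15/13
take √, sign -1: I = -0.30301841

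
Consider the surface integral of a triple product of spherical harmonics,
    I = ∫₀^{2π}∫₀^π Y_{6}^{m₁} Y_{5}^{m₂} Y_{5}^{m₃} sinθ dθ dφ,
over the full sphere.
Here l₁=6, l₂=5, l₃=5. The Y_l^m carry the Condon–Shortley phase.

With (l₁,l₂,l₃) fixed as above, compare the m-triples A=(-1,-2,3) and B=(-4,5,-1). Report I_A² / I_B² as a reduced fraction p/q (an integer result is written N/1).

Shared (l₁,l₂,l₃)=(6,5,5): N and (l;000)² cancel in I_A²/I_B².
A: Δ = 6!·6!·4!/17! = 1/28588560; Racah Σ t=1..3: t=1:−1/345600 t=2:+1/34560 t=3:−1/41472 = 1/518400; ⇒ 3j(6 5 5; -1 -2 3)² = 7/36465, sgn +1
B: Δ = 6!·6!·4!/17! = 1/28588560; Racah Σ t=6..6: t=6:+1/829440 = 1/829440; ⇒ 3j(6 5 5; -4 5 -1)² = 225/9724, sgn +1
I_A²/I_B² = (7/36465)/(225/9724) = 28/3375

28/3375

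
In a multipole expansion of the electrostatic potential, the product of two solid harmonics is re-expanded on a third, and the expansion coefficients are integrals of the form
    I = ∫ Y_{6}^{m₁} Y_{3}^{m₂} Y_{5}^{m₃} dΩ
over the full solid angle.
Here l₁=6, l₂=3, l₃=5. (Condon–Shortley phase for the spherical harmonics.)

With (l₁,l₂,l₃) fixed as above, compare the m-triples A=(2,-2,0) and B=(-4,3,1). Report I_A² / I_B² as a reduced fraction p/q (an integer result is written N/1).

l's match ⇒ only the (l;m) 3-j factors differ between A and B.
A: triangle coeff Δ(6,3,5) = 1/675675; Σ_t [0,1]: t=0:+1/13824 t=1:−1/8640 = -1/23040; (3j)²=2/429 [(6 3 5; 2 -2 0)], sign=+1
B: triangle coeff Δ(6,3,5) = 1/675675; Σ_t [4,4]: t=4:+1/69120 = 1/69120; (3j)²=4/143 [(6 3 5; -4 3 1)], sign=+1
I_A²/I_B² = (2/429)/(4/143) = 1/6

1/6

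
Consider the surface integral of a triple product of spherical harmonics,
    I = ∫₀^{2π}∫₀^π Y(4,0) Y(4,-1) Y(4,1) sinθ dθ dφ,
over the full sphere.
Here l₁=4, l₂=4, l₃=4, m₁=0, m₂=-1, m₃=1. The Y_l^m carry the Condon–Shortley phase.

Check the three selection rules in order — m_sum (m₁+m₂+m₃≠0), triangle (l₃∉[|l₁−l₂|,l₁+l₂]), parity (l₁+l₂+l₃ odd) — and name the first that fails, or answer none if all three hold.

m₁+m₂+m₃ = 0 − 1 + 1 = 0  ✓
triangle: |4−4|=0 ≤ l₃=4 ≤ 4+4=8  ✓
parity: l₁+l₂+l₃ = 12 is even  ✓

none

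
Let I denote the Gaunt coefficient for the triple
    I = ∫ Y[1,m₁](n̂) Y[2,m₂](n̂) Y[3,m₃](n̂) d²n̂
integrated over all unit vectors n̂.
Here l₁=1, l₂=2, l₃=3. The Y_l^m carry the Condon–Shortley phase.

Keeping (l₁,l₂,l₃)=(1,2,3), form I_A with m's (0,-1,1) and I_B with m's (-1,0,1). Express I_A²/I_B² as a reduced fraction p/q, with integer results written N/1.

4/3

Same 1,2,3: normalisation and zero-m 3j drop out of the ratio.
A: Δ: 0! 2! 4! / 7! → 1/105; sum: t=0:+1/6 = 1/6; 3j²(1 2 3; 0 -1 1) = Δ·Π!·Σ² = 8/105  (sign +1)
B: Δ: 0! 2! 4! / 7! → 1/105; sum: t=0:+1/8 = 1/8; 3j²(1 2 3; -1 0 1) = Δ·Π!·Σ² = 2/35  (sign +1)
I_A²/I_B² = (8/105)/(2/35) = 4/3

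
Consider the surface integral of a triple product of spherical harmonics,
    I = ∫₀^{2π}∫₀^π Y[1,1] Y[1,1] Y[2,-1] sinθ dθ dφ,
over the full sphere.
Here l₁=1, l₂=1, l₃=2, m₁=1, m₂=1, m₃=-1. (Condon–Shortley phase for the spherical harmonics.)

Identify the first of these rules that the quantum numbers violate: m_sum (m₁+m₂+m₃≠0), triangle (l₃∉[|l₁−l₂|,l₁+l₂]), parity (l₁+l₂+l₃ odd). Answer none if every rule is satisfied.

m_sum

Σmᵢ = 1  ✗
l₃∈[|l₁−l₂|,l₁+l₂]=[0,2], have l₃=2
Σlᵢ = 4 ⇒ even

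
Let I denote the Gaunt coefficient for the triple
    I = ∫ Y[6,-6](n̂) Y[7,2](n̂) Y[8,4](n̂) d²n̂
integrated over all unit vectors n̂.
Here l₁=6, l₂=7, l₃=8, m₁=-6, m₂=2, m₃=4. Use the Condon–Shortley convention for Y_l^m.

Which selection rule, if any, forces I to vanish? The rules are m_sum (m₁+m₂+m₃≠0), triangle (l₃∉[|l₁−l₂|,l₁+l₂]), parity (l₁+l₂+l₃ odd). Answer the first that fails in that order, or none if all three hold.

azimuthal sum: -6 + 2 + 4 = 0  ✓
1 ≤ 8 ≤ 13 (triangle on l)  ✓
L = 6 + 7 + 8 = 21 (odd)  ✗

parity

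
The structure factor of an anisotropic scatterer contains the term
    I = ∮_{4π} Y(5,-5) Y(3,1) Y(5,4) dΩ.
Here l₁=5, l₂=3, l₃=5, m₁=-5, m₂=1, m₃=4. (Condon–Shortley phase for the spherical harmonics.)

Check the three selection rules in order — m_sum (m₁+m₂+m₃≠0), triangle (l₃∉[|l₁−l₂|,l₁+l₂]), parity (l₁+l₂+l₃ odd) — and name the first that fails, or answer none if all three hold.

m₁+m₂+m₃ = -5 + 1 + 4 = 0  ✓
triangle: |5−3|=2 ≤ l₃=5 ≤ 5+3=8  ✓
parity: l₁+l₂+l₃ = 13 is odd  ✗

parity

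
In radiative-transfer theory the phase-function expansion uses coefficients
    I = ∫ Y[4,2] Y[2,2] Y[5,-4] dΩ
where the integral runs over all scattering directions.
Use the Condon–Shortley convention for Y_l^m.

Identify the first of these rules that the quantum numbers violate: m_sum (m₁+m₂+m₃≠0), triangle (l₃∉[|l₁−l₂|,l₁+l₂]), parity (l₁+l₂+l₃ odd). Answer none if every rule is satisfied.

m₁+m₂+m₃ = 2 + 2 − 4 = 0  ✓
triangle: |4−2|=2 ≤ l₃=5 ≤ 4+2=6  ✓
parity: l₁+l₂+l₃ = 11 is odd  ✗

parity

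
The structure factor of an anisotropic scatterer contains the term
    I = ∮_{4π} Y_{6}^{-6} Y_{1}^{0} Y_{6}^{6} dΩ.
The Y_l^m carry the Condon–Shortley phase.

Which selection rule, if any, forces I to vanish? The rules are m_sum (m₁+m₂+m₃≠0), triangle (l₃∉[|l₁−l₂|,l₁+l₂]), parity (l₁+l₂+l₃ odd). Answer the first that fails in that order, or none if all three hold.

parity

m₁+m₂+m₃ = -6 + 0 + 6 = 0  ✓
triangle: |6−1|=5 ≤ l₃=6 ≤ 6+1=7  ✓
parity: l₁+l₂+l₃ = 13 is odd  ✗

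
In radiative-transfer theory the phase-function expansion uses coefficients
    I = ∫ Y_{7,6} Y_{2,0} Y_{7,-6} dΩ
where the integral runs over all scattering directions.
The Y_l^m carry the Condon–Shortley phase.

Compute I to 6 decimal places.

-0.148420

Checks pass: Σm=0; 16 even; l₃=7∈[5,9].
(2·7+1)(2·2+1)(2·7+1) = 1125
Δ: 2! 12! 2! / 17! → 1/185640
sum: t=0:+1/2419200 t=1:−1/518400 t=2:+1/2419200 = -1/907200
3j²(7 2 7; 0 0 0) = Δ·Π!·Σ² = 56/3315  (sign +1)
sum: t=0:+1/159667200 t=1:−1/479001600 = 1/239500800
3j²(7 2 7; 6 0 -6) = Δ·Π!·Σ² = 26/1785  (sign -1)
combine: 4πI² = 1125·56/3315·26/1785 = 80/289
take √, sign -1: I = -0.14841956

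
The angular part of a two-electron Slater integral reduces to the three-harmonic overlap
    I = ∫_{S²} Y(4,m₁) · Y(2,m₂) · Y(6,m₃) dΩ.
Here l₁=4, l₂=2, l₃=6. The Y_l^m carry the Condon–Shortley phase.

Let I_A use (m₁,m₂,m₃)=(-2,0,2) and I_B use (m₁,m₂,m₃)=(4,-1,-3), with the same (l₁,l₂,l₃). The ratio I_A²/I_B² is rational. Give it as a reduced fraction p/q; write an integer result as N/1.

Shared (l₁,l₂,l₃)=(4,2,6): N and (l;000)² cancel in I_A²/I_B².
A: Δ = 0!·8!·4!/13! = 1/6435; Racah Σ t=0..0: t=0:+1/5760 = 1/5760; ⇒ 3j(4 2 6; -2 0 2)² = 56/2145, sgn +1
B: Δ = 0!·8!·4!/13! = 1/6435; Racah Σ t=0..0: t=0:+1/241920 = 1/241920; ⇒ 3j(4 2 6; 4 -1 -3)² = 1/715, sgn -1
I_A²/I_B² = (56/2145)/(1/715) = 56/3

56/3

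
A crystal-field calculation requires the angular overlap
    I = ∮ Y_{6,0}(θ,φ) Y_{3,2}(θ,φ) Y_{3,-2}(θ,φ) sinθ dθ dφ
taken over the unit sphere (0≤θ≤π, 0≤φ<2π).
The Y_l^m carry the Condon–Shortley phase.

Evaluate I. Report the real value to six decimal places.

0.071126

Rules hold: Σm=0, L=12 even, 3≤3≤9.
N = 13·7·7 = 637
Δ = 6!·6!·0!/13! = 1/12012
Racah Σ t=3..3: t=3:−1/1296 = -1/1296
⇒ 3j(6 3 3; 0 0 0)² = 100/3003, sgn +1
Racah Σ t=5..5: t=5:−1/14400 = -1/14400
⇒ 3j(6 3 3; 0 2 -2)² = 3/1001, sgn +1
4πI² = N·(3j₀)²·(3jₘ)² = 100/1573
I = +1·√(0.0635728/4π) = 0.07112638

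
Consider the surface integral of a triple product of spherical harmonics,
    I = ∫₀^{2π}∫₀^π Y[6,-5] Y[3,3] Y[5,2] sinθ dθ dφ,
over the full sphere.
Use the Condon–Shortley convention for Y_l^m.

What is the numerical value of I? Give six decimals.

Checks pass: Σm=0; 14 even; l₃=5∈[3,9].
(2·6+1)(2·3+1)(2·5+1) = 1001
Δ: 4! 8! 2! / 15! → 1/675675
sum: t=1:−1/8640 t=2:+1/2304 t=3:−1/8640 = 7/34560
3j²(6 3 5; 0 0 0) = Δ·Π!·Σ² = 7/429  (sign -1)
sum: t=4:+1/241920 = 1/241920
3j²(6 3 5; -5 3 2) = Δ·Π!·Σ² = 2/91  (sign -1)
combine: 4πI² = 1001·7/429·2/91 = 14/39
take √, sign +1: I = 0.16901560

0.169016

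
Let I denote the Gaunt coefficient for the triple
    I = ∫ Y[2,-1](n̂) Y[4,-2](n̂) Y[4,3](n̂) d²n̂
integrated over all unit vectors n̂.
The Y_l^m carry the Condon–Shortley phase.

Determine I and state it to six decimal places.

-0.187702

m-sum 0 ✓  L=10 even ✓  2≤4≤6 ✓
Π(2lᵢ+1) = 5×9×9 = 405
triangle coeff Δ(2,4,4) = 1/13860
Σ_t [0,2]: t=0:+1/192 t=1:−1/36 t=2:+1/192 = -5/288
(3j)²=20/693 [(2 4 4; 0 0 0)], sign=-1
Σ_t [1,2]: t=1:−1/240 t=2:+1/1440 = -1/288
(3j)²=5/132 [(2 4 4; -1 -2 3)], sign=+1
⇒ 4πI² = 375/847
I = (-1)√(375/847/(4π)) = -0.18770204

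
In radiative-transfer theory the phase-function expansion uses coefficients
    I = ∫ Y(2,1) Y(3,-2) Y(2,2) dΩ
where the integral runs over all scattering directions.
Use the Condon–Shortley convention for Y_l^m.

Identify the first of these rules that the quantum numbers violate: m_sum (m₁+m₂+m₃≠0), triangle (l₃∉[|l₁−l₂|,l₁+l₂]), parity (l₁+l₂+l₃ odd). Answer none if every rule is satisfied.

m_sum

m₁+m₂+m₃ = 1 − 2 + 2 = 1  ✗
triangle: |2−3|=1 ≤ l₃=2 ≤ 2+3=5
parity: l₁+l₂+l₃ = 7 is odd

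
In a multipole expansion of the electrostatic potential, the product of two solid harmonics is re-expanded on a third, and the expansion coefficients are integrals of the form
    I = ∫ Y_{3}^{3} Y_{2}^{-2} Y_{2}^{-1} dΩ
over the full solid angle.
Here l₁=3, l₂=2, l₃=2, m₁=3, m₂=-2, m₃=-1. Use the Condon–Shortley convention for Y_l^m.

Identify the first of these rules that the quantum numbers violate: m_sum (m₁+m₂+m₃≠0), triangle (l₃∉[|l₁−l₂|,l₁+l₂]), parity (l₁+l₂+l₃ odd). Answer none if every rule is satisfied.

parity

Σmᵢ = 0  ✓
l₃∈[|l₁−l₂|,l₁+l₂]=[1,5], have l₃=2  ✓
Σlᵢ = 7 ⇒ odd  ✗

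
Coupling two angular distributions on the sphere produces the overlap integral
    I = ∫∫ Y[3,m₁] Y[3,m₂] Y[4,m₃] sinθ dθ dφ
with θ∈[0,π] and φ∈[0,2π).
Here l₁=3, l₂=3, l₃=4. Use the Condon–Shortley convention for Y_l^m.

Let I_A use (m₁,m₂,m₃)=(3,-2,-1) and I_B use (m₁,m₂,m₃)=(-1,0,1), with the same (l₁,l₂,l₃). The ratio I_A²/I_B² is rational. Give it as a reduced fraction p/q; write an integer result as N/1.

2/1

Same 3,3,4: normalisation and zero-m 3j drop out of the ratio.
A: Δ: 2! 4! 4! / 11! → 1/34650; sum: t=0:+1/288 = 1/288; 3j²(3 3 4; 3 -2 -1) = Δ·Π!·Σ² = 5/231  (sign -1)
B: Δ: 2! 4! 4! / 11! → 1/34650; sum: t=0:+1/288 t=1:−1/24 t=2:+1/48 = -5/288; 3j²(3 3 4; -1 0 1) = Δ·Π!·Σ² = 5/462  (sign +1)
I_A²/I_B² = (5/231)/(5/462) = 2/1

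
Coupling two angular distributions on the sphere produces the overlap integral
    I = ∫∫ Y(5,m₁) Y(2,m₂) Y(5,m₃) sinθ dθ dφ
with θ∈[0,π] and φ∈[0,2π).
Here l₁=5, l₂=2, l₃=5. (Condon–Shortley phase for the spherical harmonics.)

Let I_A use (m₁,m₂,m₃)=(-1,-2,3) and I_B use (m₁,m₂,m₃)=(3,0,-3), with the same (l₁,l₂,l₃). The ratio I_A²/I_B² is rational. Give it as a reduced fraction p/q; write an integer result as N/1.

112/1

Same 5,2,5: normalisation and zero-m 3j drop out of the ratio.
A: Δ: 2! 8! 2! / 13! → 1/38610; sum: t=0:+1/5760 = 1/5760; 3j²(5 2 5; -1 -2 3) = Δ·Π!·Σ² = 56/2145  (sign +1)
B: Δ: 2! 8! 2! / 13! → 1/38610; sum: t=0:+1/5760 t=1:−1/5040 t=2:+1/161280 = -1/53760; 3j²(5 2 5; 3 0 -3) = Δ·Π!·Σ² = 1/4290  (sign -1)
I_A²/I_B² = (56/2145)/(1/4290) = 112/1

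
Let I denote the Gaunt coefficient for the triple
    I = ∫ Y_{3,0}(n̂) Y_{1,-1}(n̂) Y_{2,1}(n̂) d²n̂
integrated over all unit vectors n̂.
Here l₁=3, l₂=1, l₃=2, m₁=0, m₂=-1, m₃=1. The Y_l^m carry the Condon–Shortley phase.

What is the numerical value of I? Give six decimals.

0.143048

Checks pass: Σm=0; 6 even; l₃=2∈[2,4].
(2·3+1)(2·1+1)(2·2+1) = 105
Δ: 2! 4! 0! / 7! → 1/105
sum: t=1:−1/4 = -1/4
3j²(3 1 2; 0 0 0) = Δ·Π!·Σ² = 3/35  (sign -1)
sum: t=0:+1/12 = 1/12
3j²(3 1 2; 0 -1 1) = Δ·Π!·Σ² = 1/35  (sign -1)
combine: 4πI² = 105·3/35·1/35 = 9/35
take √, sign +1: I = 0.14304817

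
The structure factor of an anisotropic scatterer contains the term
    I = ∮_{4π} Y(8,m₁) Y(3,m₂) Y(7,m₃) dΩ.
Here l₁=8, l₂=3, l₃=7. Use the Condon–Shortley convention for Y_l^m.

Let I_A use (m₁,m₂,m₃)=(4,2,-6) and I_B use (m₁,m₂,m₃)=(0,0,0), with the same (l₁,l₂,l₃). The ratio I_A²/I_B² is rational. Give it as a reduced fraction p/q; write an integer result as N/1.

34385/63504

Shared (l₁,l₂,l₃)=(8,3,7): N and (l;000)² cancel in I_A²/I_B².
A: Δ = 4!·12!·2!/19! = 1/5290740; Racah Σ t=3..4: t=3:−1/479001600 t=4:+1/11496038400 = -23/11496038400; ⇒ 3j(8 3 7; 4 2 -6)² = 529/81396, sgn +1
B: Δ = 4!·12!·2!/19! = 1/5290740; Racah Σ t=1..3: t=1:−1/7257600 t=2:+1/2073600 t=3:−1/7257600 = 1/4838400; ⇒ 3j(8 3 7; 0 0 0)² = 252/20995, sgn -1
I_A²/I_B² = (529/81396)/(252/20995) = 34385/63504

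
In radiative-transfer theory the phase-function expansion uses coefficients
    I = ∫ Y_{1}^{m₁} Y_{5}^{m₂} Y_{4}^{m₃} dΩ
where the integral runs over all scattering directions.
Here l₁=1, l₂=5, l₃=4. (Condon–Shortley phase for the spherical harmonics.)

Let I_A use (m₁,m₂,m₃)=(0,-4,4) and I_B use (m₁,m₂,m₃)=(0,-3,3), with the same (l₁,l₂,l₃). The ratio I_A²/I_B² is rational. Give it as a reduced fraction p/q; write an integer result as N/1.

9/16

Same 1,5,4: normalisation and zero-m 3j drop out of the ratio.
A: Δ: 2! 0! 8! / 11! → 1/495; sum: t=1:−1/40320 = -1/40320; 3j²(1 5 4; 0 -4 4) = Δ·Π!·Σ² = 1/55  (sign -1)
B: Δ: 2! 0! 8! / 11! → 1/495; sum: t=1:−1/5040 = -1/5040; 3j²(1 5 4; 0 -3 3) = Δ·Π!·Σ² = 16/495  (sign +1)
I_A²/I_B² = (1/55)/(16/495) = 9/16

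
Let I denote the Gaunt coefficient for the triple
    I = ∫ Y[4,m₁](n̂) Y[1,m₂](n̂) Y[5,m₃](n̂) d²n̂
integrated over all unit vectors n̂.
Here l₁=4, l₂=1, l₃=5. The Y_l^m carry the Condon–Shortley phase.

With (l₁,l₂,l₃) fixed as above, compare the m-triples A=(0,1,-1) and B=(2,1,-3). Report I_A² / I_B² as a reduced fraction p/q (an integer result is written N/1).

Same 4,1,5: normalisation and zero-m 3j drop out of the ratio.
A: Δ: 0! 8! 2! / 11! → 1/495; sum: t=0:+1/1152 = 1/1152; 3j²(4 1 5; 0 1 -1) = Δ·Π!·Σ² = 1/33  (sign +1)
B: Δ: 0! 8! 2! / 11! → 1/495; sum: t=0:+1/2880 = 1/2880; 3j²(4 1 5; 2 1 -3) = Δ·Π!·Σ² = 28/495  (sign +1)
I_A²/I_B² = (1/33)/(28/495) = 15/28

15/28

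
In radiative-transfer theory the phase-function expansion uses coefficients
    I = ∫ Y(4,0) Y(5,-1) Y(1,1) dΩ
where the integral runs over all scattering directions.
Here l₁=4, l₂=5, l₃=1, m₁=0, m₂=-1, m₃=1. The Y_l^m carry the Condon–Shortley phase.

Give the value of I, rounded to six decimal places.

-0.190188

Checks pass: Σm=0; 10 even; l₃=1∈[1,9].
(2·4+1)(2·5+1)(2·1+1) = 297
Δ: 8! 0! 2! / 11! → 1/495
sum: t=4:+1/576 = 1/576
3j²(4 5 1; 0 0 0) = Δ·Π!·Σ² = 5/99  (sign -1)
sum: t=4:+1/1152 = 1/1152
3j²(4 5 1; 0 -1 1) = Δ·Π!·Σ² = 1/33  (sign +1)
combine: 4πI² = 297·5/99·1/33 = 5/11
take √, sign -1: I = -0.19018827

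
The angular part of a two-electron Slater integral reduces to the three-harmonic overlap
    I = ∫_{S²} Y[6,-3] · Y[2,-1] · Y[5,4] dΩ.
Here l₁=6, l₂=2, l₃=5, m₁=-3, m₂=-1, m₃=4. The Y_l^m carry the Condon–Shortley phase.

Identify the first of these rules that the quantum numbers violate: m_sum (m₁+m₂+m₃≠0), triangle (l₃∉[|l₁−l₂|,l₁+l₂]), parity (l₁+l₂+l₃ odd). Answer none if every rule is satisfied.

m₁+m₂+m₃ = -3 − 1 + 4 = 0  ✓
triangle: |6−2|=4 ≤ l₃=5 ≤ 6+2=8  ✓
parity: l₁+l₂+l₃ = 13 is odd  ✗

parity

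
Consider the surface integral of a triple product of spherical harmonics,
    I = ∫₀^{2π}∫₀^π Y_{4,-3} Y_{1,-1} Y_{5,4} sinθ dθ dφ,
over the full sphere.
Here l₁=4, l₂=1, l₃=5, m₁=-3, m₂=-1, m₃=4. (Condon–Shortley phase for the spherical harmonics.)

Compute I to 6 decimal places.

Checks pass: Σm=0; 10 even; l₃=5∈[3,5].
(2·4+1)(2·1+1)(2·5+1) = 297
Δ: 0! 8! 2! / 11! → 1/495
sum: t=0:+1/576 = 1/576
3j²(4 1 5; 0 0 0) = Δ·Π!·Σ² = 5/99  (sign -1)
sum: t=0:+1/10080 = 1/10080
3j²(4 1 5; -3 -1 4) = Δ·Π!·Σ² = 4/55  (sign -1)
combine: 4πI² = 297·5/99·4/55 = 12/11
take √, sign +1: I = 0.29463840

0.294638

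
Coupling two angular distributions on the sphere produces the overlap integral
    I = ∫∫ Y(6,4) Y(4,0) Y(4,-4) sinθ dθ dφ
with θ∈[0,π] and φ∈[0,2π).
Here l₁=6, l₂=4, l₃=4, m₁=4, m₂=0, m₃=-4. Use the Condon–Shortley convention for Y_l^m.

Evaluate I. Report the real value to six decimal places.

-0.190852

Checks pass: Σm=0; 14 even; l₃=4∈[2,10].
(2·6+1)(2·4+1)(2·4+1) = 1053
Δ: 6! 6! 2! / 15! → 1/1261260
sum: t=2:+1/4608 t=3:−1/1296 t=4:+1/4608 = -7/20736
3j²(6 4 4; 0 0 0) = Δ·Π!·Σ² = 20/1287  (sign -1)
sum: t=2:+1/69120 = 1/69120
3j²(6 4 4; 4 0 -4) = Δ·Π!·Σ² = 4/143  (sign +1)
combine: 4πI² = 1053·20/1287·4/143 = 720/1573
take √, sign -1: I = -0.19085211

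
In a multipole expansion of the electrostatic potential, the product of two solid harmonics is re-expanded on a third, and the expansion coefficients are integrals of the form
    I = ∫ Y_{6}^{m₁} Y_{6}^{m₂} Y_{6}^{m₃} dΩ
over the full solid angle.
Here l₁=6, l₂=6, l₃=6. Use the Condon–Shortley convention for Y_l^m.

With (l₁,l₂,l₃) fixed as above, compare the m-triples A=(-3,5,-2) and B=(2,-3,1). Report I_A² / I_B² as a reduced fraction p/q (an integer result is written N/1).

22/27

l's match ⇒ only the (l;m) 3-j factors differ between A and B.
A: triangle coeff Δ(6,6,6) = 1/325909584; Σ_t [5,6]: t=5:−1/4147200 t=6:+1/3110400 = 1/12441600; (3j)²=7/4199 [(6 6 6; -3 5 -2)], sign=+1
B: triangle coeff Δ(6,6,6) = 1/325909584; Σ_t [0,3]: t=0:+1/1244160 t=1:−1/207360 t=2:+1/276480 t=3:−1/3110400 = -1/1382400; (3j)²=189/92378 [(6 6 6; 2 -3 1)], sign=+1
I_A²/I_B² = (7/4199)/(189/92378) = 22/27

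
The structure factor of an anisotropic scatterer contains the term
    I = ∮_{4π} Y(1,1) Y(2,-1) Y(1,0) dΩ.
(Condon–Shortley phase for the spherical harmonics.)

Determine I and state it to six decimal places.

-0.218510

m-sum 0 ✓  L=4 even ✓  1≤1≤3 ✓
Π(2lᵢ+1) = 3×5×3 = 45
triangle coeff Δ(1,2,1) = 1/30
Σ_t [1,1]: t=1:−1/1 = -1/1
(3j)²=2/15 [(1 2 1; 0 0 0)], sign=+1
Σ_t [0,0]: t=0:+1/2 = 1/2
(3j)²=1/10 [(1 2 1; 1 -1 0)], sign=-1
⇒ 4πI² = 3/5
I = (-1)√(3/5/(4π)) = -0.21850969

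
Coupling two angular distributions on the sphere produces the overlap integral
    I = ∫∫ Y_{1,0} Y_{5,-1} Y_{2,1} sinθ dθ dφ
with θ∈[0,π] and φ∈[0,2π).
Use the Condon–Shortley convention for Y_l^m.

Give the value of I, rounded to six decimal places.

l₃=2 ∉ [4,6] — triangle fails ⇒ I = 0

0.000000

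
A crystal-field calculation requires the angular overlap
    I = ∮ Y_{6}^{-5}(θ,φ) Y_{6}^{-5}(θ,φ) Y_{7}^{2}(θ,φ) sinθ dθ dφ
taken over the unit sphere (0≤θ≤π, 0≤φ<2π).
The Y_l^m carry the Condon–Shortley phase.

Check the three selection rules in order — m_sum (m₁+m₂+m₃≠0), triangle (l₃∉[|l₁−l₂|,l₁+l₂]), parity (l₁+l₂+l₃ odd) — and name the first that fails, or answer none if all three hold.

azimuthal sum: -5 − 5 + 2 = -8  ✗
0 ≤ 7 ≤ 12 (triangle on l)
L = 6 + 6 + 7 = 19 (odd)

m_sum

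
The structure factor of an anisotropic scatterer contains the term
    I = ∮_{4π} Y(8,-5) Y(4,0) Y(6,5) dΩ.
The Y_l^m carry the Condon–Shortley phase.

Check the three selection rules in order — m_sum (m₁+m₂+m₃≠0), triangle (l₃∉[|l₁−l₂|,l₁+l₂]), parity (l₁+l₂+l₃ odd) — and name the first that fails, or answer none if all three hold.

azimuthal sum: -5 + 0 + 5 = 0  ✓
4 ≤ 6 ≤ 12 (triangle on l)  ✓
L = 8 + 4 + 6 = 18 (even)  ✓

none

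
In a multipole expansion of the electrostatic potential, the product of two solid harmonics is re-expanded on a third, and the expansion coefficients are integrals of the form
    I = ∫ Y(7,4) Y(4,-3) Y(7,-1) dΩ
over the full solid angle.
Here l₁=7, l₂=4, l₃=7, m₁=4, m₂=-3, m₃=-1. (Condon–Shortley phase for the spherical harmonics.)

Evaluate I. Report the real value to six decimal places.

Checks pass: Σm=0; 18 even; l₃=7∈[3,11].
(2·7+1)(2·4+1)(2·7+1) = 2025
Δ: 4! 10! 4! / 19! → 1/58198140
sum: t=0:+1/17418240 t=1:−1/622080 t=2:+1/230400 t=3:−1/622080 t=4:+1/17418240 = 1/806400
3j²(7 4 7; 0 0 0) = Δ·Π!·Σ² = 2268/230945  (sign -1)
sum: t=0:+1/4354560 t=1:−1/11612160 = 1/6967296
3j²(7 4 7; 4 -3 -1) = Δ·Π!·Σ² = 625/50388  (sign +1)
combine: 4πI² = 2025·2268/230945·625/50388 = 47840625/193947611
take √, sign -1: I = -0.14010424

-0.140104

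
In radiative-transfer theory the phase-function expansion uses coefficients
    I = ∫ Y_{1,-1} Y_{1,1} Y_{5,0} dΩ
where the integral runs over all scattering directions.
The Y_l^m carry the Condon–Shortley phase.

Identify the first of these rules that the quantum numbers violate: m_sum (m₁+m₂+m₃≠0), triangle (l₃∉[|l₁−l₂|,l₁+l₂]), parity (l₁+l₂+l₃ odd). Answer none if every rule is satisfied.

Σmᵢ = 0  ✓
l₃∈[|l₁−l₂|,l₁+l₂]=[0,2], have l₃=5  ✗
Σlᵢ = 7 ⇒ odd

triangle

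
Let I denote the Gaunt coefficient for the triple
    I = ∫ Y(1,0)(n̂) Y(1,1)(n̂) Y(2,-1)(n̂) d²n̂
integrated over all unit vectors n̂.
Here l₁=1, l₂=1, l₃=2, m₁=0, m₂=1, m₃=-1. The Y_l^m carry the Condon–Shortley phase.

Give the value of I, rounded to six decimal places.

-0.218510

Rules hold: Σm=0, L=4 even, 0≤2≤2.
N = 3·3·5 = 45
Δ = 0!·2!·2!/5! = 1/30
Racah Σ t=0..0: t=0:+1/1 = 1/1
⇒ 3j(1 1 2; 0 0 0)² = 2/15, sgn +1
Racah Σ t=0..0: t=0:+1/2 = 1/2
⇒ 3j(1 1 2; 0 1 -1)² = 1/10, sgn -1
4πI² = N·(3j₀)²·(3jₘ)² = 3/5
I = -1·√(0.6/4π) = -0.21850969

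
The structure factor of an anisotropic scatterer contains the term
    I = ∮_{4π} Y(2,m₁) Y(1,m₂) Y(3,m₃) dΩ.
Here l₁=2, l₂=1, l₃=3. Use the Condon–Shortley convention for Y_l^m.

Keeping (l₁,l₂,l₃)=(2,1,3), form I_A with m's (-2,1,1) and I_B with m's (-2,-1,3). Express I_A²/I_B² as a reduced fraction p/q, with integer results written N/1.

1/15

l's match ⇒ only the (l;m) 3-j factors differ between A and B.
A: triangle coeff Δ(2,1,3) = 1/105; Σ_t [0,0]: t=0:+1/48 = 1/48; (3j)²=1/105 [(2 1 3; -2 1 1)], sign=+1
B: triangle coeff Δ(2,1,3) = 1/105; Σ_t [0,0]: t=0:+1/48 = 1/48; (3j)²=1/7 [(2 1 3; -2 -1 3)], sign=+1
I_A²/I_B² = (1/105)/(1/7) = 1/15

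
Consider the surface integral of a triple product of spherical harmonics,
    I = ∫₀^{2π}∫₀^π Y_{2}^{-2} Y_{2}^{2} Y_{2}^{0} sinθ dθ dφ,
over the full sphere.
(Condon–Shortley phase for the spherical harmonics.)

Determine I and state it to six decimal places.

-0.180224

m-sum 0 ✓  L=6 even ✓  0≤2≤4 ✓
Π(2lᵢ+1) = 5×5×5 = 125
triangle coeff Δ(2,2,2) = 1/630
Σ_t [0,2]: t=0:+1/8 t=1:−1/1 t=2:+1/8 = -3/4
(3j)²=2/35 [(2 2 2; 0 0 0)], sign=-1
Σ_t [2,2]: t=2:+1/8 = 1/8
(3j)²=2/35 [(2 2 2; -2 2 0)], sign=+1
⇒ 4πI² = 20/49
I = (-1)√(20/49/(4π)) = -0.18022375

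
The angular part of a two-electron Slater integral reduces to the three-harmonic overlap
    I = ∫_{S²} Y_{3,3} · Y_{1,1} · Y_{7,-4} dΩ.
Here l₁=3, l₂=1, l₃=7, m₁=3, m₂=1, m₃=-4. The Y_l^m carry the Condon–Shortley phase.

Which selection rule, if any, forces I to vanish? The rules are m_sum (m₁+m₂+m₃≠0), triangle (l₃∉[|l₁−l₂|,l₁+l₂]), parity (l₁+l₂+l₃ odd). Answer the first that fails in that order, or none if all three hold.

m₁+m₂+m₃ = 3 + 1 − 4 = 0  ✓
triangle: |3−1|=2 ≤ l₃=7 ≤ 3+1=4  ✗
parity: l₁+l₂+l₃ = 11 is odd

triangle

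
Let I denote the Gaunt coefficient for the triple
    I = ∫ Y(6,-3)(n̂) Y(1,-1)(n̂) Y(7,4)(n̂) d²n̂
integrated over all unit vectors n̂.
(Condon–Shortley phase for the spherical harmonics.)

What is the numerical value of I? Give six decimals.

m-sum 0 ✓  L=14 even ✓  5≤7≤7 ✓
Π(2lᵢ+1) = 13×3×15 = 585
triangle coeff Δ(6,1,7) = 1/1365
Σ_t [0,0]: t=0:+1/518400 = 1/518400
(3j)²=7/195 [(6 1 7; 0 0 0)], sign=-1
Σ_t [0,0]: t=0:+1/4354560 = 1/4354560
(3j)²=11/273 [(6 1 7; -3 -1 4)], sign=-1
⇒ 4πI² = 11/13
I = (+1)√(11/13/(4π)) = 0.25948947

0.259489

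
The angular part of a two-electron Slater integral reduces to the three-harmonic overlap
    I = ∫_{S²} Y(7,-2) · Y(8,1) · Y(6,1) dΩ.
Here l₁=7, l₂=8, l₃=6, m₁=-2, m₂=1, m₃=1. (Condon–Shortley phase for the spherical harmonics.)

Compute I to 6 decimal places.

0.000000

l₁+l₂+l₃=21 is odd: 3j(l;000)=0 ⇒ I=0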